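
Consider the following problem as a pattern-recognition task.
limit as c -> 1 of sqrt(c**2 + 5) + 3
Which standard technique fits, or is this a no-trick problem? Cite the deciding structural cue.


Best approach: no special technique — the expression is continuous at 1 — substitute and evaluate; no indeterminate form appears.


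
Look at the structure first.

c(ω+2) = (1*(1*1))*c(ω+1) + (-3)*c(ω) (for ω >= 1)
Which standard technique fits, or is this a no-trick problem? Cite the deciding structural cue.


Verdict: the characteristic-root method — shift-invariance with fixed coefficients calls for exponential trials; the characteristic polynomial finds every r^ω.


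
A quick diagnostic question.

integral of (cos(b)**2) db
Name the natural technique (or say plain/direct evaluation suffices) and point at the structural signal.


Diagnosis: a trigonometric identity — cos(b)**2 carries an even exponent — trade it for double-angle cosines before integrating.


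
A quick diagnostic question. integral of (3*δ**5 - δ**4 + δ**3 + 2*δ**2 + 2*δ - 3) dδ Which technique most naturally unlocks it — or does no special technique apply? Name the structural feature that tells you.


Verdict: no special technique — scan for structure and find none: constant multiples of powers of δ, integrate directly.


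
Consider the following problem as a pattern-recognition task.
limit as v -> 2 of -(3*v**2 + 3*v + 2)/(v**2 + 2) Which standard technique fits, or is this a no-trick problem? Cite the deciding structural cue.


Verdict: no special technique — the expression is continuous at the evaluation point — substitute directly; no indeterminate form appears.


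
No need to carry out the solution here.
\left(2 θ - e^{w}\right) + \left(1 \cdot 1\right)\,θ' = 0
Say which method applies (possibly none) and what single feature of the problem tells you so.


Technique: a linear integrating factor — first power of θ, nonzero forcing: the integrating-factor recipe applies verbatim with p = 2.


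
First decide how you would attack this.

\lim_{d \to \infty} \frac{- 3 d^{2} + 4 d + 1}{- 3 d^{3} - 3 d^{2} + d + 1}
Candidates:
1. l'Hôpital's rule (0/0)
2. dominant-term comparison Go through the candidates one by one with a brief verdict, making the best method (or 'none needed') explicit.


Technique: dominant-term comparison — growth-rate triage: the leading powers of d decide the limit, everything else is noise.
- l'Hôpital's rule (0/0): viewed as a single quotient this runs to ∞/∞, not the 0/0 clash this candidate addresses; an at-infinity variant of the rule would resolve it, but comparing leading growth reads the answer without differentiating.
- dominant-term comparison — a fit — the right tool for this form.


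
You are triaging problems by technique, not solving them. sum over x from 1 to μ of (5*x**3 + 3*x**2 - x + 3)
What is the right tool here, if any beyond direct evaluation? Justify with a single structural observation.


Method: no special technique — with only polynomial terms in x present, the classical sum-of-powers identities are all you need.


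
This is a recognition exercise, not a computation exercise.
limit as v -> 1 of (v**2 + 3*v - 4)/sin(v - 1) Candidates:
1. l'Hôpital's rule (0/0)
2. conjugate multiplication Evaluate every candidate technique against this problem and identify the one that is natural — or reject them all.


Best approach: l'Hôpital's rule (0/0) — numerator and denominator both vanish at 1 — a genuine 0/0 form, which is exactly when l'Hôpital applies. The standard small-argument limits would also carry it; the rule is the systematic route.
- l'Hôpital's rule (0/0): applicable, and directly so.
- conjugate multiplication: no divergent radical difference is present for a conjugate pair to cancel.


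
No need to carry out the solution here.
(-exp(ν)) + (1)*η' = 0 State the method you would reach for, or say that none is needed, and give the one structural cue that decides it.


Best approach: no special technique — with η absent the equation is not coupled at all: direct integration in ν.


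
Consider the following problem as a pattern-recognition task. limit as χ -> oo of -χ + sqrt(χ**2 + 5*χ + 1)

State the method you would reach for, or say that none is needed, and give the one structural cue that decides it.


Verdict: conjugate multiplication — infinity minus infinity with a radical in play — multiply by the conjugate so the divergences of sqrt(χ**2 + 5*χ + 1) and χ annihilate.


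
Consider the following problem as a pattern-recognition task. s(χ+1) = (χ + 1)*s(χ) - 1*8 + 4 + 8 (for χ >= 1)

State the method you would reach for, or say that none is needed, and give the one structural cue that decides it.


Method: a summation factor — one-term recursion with variable weight χ + 1 is solved by product normalization, not by root-finding.


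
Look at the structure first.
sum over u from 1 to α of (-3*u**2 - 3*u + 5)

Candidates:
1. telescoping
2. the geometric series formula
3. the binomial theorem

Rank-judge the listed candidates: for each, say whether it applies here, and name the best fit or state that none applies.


Method: no special technique — every summand is a constant multiple of a power of u — apply the standard power-sum identities one degree at a time.
- telescoping — writing out consecutive terms as given produces no pairwise cancellation.
- the geometric series formula: there is no constant term-to-term ratio.
- the binomial theorem: the summand does not match any term pattern of an expanded binomial power.


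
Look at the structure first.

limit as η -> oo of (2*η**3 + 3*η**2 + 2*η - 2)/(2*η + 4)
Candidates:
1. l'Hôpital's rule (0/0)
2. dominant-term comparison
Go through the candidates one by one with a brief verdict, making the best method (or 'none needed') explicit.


Technique: dominant-term comparison — at large η only the top-degree terms survive; compare the leading terms and the limit falls out.
- l'Hôpital's rule (0/0): as a single quotient the expression runs to ∞/∞ at the limit point — an at-infinity form of the rule would apply, though the leading-growth comparison is the direct reading.
- dominant-term comparison: yes, a natural case for it.


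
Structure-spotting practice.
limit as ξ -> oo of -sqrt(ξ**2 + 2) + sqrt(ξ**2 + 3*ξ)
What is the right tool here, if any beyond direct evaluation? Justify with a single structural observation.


Best approach: conjugate multiplication — two divergent pieces with a minus sign between them and a radical in the mix: rationalize sqrt(ξ**2 + 3*ξ) - sqrt(ξ**2 + 2) before any limit law applies.


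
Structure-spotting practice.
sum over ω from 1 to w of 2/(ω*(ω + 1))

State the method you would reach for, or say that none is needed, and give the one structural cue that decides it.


Technique: telescoping — rewrite 2/(ω*(ω + 1)) as simple fractions and successive terms eat each other — only the edges survive.


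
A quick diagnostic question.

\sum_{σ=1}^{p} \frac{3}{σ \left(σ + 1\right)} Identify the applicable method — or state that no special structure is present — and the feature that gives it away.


Method: telescoping — rewrite \frac{3}{σ \left(σ + 1\right)} as simple fractions and successive terms eat each other — only the edges survive.


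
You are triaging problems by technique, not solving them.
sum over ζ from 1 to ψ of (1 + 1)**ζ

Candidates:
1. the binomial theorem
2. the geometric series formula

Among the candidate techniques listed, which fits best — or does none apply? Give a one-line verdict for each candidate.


Best approach: the geometric series formula — consecutive terms stand in a fixed index-free ratio — the geometric sum formula closes it.
- the binomial theorem — no binomial coefficients pair up with complementary powers here.
- the geometric series formula — yes, a natural case for it.


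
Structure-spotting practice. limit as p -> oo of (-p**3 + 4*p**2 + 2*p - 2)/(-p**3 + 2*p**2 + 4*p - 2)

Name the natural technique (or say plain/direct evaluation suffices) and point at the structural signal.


Technique: dominant-term comparison — as p grows, only the highest-degree terms matter — compare leading terms and read the limit off. As a single quotient, the ∞/∞ shape would yield to repeated differentiation as well — the growth comparison gets there in one look.


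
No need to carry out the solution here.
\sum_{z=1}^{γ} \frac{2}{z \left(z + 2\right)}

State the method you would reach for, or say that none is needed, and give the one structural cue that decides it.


Verdict: telescoping — integer-spaced poles in \frac{2}{z \left(z + 2\right)} are the telescoping signature in disguise.


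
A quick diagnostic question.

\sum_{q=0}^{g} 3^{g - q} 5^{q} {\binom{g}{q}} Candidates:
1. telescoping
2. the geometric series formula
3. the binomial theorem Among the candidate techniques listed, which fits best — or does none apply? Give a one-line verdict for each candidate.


Verdict: the binomial theorem — terms weighting {\binom{g}{q}} against matched powers of 5 and 3 reassemble into (5 + 3)^g by the binomial theorem.
- telescoping: in the displayed form, no term reappears at a neighboring index to cancel against.
- the geometric series formula: dividing successive terms gives an index-dependent quantity, not a constant.
- the binomial theorem: applies; the problem has the shape this method handles.


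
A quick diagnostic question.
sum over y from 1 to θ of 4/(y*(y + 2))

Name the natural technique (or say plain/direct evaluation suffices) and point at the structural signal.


Diagnosis: telescoping — after splitting 4/(y*(y + 2)) into partial fractions, the pieces are shifted copies of one function and cancel telescopically.


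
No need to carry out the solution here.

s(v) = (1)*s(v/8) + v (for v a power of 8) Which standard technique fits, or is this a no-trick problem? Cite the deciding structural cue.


Technique: the master substitution — the argument shrinks by the factor 8, so measure the index on a logarithmic scale and the recursion becomes a shift.


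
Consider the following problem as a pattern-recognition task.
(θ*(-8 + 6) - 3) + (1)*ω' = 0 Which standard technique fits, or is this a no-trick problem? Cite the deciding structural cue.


Technique: no special technique — the slope is a function of θ alone, so integrate both sides directly.


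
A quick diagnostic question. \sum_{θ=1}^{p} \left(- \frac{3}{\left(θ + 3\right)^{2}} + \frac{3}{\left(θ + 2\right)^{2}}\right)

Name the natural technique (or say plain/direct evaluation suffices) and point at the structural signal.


Verdict: telescoping — write out three consecutive terms and watch the interior cancel: the advanced copy one term subtracts reappears as the very next term's leading piece, pair after pair.


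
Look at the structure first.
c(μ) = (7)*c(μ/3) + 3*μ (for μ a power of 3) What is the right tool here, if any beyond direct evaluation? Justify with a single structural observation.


Method: the master substitution — the index is divided (μ/3), not shifted — substitute μ = 3^m to straighten it into a shift recurrence.


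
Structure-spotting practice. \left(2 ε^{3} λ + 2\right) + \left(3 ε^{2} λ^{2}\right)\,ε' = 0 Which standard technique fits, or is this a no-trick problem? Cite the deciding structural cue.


Best approach: the exact-equation method — take the mixed partials of 2 ε^{3} λ + 2 and 3 ε^{2} λ^{2}: they are equal, which certifies an exact differential.


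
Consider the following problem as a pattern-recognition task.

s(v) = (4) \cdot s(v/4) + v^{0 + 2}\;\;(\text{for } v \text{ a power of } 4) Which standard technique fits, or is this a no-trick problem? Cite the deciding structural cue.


Verdict: the master substitution — the argument contracts 4-fold per step: reindex v exponentially and solve the linear recurrence in the new index.


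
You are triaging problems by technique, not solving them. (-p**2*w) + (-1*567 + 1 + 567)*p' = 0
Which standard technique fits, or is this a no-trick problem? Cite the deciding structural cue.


Diagnosis: separation of variables — solved for the derivative, the right side splits multiplicatively into a function of each variable alone — divide and integrate each side.


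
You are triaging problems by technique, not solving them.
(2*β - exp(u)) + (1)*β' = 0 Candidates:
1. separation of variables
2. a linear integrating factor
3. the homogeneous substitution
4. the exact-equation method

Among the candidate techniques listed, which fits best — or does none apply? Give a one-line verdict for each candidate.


Best approach: a linear integrating factor — the equation is linear in β with coefficient 2; multiplying by the integrating factor exp(∫2) makes the left side a perfect derivative.
- separation of variables: the two dependences do not factor apart.
- a linear integrating factor — a fit — the right tool for this form.
- the homogeneous substitution — the ratio substitution does not collapse this equation.
- the exact-equation method — exactness fails on the nose — the mixed partials do not match.


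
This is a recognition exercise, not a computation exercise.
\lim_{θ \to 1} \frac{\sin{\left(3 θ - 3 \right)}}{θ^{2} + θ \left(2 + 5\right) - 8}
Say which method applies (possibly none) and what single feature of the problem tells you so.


Verdict: l'Hôpital's rule (0/0) — both numerator and denominator vanish at 1: the genuine 0/0 indeterminate that l'Hôpital exists for. The standard small-argument limits would also carry it; the rule is the systematic route.


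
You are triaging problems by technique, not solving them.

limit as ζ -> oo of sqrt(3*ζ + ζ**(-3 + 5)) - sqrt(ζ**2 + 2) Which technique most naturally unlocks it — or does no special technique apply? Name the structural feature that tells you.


Diagnosis: conjugate multiplication — this difference gives up after one conjugate multiplication — the radical structure cancels against its conjugate.


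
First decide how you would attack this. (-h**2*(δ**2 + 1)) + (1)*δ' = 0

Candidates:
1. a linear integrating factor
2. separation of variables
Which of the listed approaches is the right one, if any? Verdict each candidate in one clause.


Method: separation of variables — the derivative equals a pure function of h (namely h**2) times a pure function of δ (namely δ**2 + 1); divide and integrate each side.
- a linear integrating factor: a nonlinear term in the unknown puts this outside the integrating-factor template.
- separation of variables — yes, a natural case for it.


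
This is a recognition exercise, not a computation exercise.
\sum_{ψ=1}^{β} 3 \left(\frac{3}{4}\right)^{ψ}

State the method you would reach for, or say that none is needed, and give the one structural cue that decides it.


Technique: the geometric series formula — each summand is the previous one scaled by \frac{3}{4}; that constant multiplier is itself the geometric structure.


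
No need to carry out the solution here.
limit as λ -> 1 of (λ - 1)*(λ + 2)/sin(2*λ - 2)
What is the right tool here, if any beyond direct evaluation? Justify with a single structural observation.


Verdict: l'Hôpital's rule (0/0) — the 0/0 form at 1 is the signature situation for l'Hôpital's rule. One could equally expand both pieces locally and compare leading terms; the rule does that in one stroke.


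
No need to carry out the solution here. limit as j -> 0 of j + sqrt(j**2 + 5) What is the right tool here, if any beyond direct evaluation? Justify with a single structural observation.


Method: no special technique — no zero denominators, no indeterminate clash at 0 — substitute and read off the value.


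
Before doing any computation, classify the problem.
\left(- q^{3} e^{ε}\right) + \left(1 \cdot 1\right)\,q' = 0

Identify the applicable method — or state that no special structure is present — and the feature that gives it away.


Verdict: separation of variables — all dependence on the two variables factors apart, the defining separable shape.


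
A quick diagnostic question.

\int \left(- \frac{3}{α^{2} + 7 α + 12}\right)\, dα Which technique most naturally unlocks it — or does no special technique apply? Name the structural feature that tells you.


Verdict: partial fractions — the bottom, α^{2} + 7 α + 12, comes apart into simple factors, and a proper rational function over split factors decomposes.


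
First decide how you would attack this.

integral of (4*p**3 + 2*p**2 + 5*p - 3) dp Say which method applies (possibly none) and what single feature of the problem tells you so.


Method: no special technique — the integrand is a sum of constant multiples of powers of p — integrate term by term.


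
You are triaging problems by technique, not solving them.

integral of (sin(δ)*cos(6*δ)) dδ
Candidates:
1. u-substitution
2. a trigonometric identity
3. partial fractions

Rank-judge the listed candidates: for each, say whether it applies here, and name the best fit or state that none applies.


Verdict: a trigonometric identity — distinct frequencies under one product (sin(δ)*cos(6*δ)): the product-to-sum identity is the systematic route to an integrable form.
- u-substitution — no subexpression of the integrand pairs with its own derivative as a factor — individual terms may offer their own substitutions, but any change of variable covering the whole integral would have to be constructed from outside the expression.
- a trigonometric identity: yes, a natural case for it.
- partial fractions — the expression is not a ratio of polynomials that decomposes further.


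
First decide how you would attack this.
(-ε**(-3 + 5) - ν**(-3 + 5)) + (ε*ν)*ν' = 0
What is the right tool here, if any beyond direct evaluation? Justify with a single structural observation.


Technique: the homogeneous substitution — the slope is degree-zero homogeneous: the ratio substitution v = ν/ε collapses it. Rearranged, this also fits the Bernoulli template directly; the homogeneous substitution reads the structure without the rearrangement.


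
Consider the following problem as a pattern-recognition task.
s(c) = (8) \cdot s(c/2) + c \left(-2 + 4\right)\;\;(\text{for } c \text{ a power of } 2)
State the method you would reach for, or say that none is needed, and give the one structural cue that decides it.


Verdict: the master substitution — the argument shrinks by the factor 2, so measure the index on a logarithmic scale and the recursion becomes a shift.


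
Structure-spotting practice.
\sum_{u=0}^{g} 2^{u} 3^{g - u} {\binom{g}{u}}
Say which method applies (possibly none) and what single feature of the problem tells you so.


Best approach: the binomial theorem — terms weighting {\binom{g}{u}} against matched powers of 2 and 3 reassemble into (2 + 3)^g by the binomial theorem.


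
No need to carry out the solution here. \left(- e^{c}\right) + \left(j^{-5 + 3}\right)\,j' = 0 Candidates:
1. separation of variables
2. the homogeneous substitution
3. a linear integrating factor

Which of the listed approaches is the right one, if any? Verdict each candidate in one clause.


Best approach: separation of variables — solved for the derivative, the right side splits multiplicatively into a function of each variable alone — divide and integrate each side.
- separation of variables — applies; the problem has the shape this method handles.
- the homogeneous substitution: the slope does not depend on the ratio of the variables alone.
- a linear integrating factor — a nonlinear term in the unknown puts this outside the integrating-factor template.


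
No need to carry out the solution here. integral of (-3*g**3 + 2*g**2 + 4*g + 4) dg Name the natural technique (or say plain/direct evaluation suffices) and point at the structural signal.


Technique: no special technique — every term is a constant multiple of a power of g; term-wise power-rule integration needs no preliminary transformation.


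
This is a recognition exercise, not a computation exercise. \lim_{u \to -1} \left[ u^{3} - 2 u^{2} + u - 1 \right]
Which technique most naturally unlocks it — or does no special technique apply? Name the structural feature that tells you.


Technique: no special technique — no zero denominators, no indeterminate clash at -1 — substitute and read off the value.


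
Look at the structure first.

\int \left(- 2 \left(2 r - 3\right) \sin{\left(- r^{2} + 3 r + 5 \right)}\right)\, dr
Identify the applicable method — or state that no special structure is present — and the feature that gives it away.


Best approach: u-substitution — read it as f(- r^{2} + 3 r + 5) times a constant multiple of d(- r^{2} + 3 r + 5): one substitution, u = - r^{2} + 3 r + 5, finishes it.


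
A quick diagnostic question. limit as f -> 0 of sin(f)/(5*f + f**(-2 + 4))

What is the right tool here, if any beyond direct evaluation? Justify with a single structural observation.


Diagnosis: l'Hôpital's rule (0/0) — numerator and denominator both vanish at 0 — a genuine 0/0 form, which is exactly when l'Hôpital applies. The standard small-argument limits would also carry it; the rule is the systematic route.


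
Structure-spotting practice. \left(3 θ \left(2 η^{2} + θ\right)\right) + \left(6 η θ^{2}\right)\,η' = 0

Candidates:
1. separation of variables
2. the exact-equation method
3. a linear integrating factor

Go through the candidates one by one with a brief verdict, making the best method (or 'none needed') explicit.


Verdict: the exact-equation method — because the two cross partials coincide, the form is conservative as written — recover its potential in (θ, η).
- separation of variables — the two dependences are entangled, not a clean product of one-variable pieces.
- the exact-equation method: a fit — the right tool for this form.
- a linear integrating factor: a nonlinear term in the unknown puts this outside the integrating-factor template.


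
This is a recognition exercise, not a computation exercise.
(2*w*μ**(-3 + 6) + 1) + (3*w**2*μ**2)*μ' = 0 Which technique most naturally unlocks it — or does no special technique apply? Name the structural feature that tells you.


Diagnosis: the exact-equation method — because the two cross partials coincide, the form is conservative as written — recover its potential in (w, μ).


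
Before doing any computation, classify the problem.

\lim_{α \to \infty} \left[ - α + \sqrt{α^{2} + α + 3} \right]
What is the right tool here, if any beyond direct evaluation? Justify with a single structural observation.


Diagnosis: conjugate multiplication — neither \sqrt{α^{2} + α + 3} nor α converges alone, so rewrite their difference as a conjugate-rationalized quotient first.


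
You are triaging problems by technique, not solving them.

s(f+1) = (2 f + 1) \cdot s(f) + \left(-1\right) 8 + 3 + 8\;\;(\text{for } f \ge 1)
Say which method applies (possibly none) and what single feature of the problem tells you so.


Method: a summation factor — first-order, linear, moving coefficient 2 f + 1: the discrete analogue of an integrating factor handles it.


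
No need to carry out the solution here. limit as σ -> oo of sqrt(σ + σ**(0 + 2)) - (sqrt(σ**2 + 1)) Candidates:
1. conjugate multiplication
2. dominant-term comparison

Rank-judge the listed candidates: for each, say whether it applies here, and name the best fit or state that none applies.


Best approach: conjugate multiplication — two divergent pieces with a minus sign between them and a radical in the mix: rationalize sqrt(σ + σ**(0 + 2)) - sqrt(σ**2 + 1) before any limit law applies.
- conjugate multiplication — applicable, and directly so.
- dominant-term comparison: no dominant-degree comparison decides it.


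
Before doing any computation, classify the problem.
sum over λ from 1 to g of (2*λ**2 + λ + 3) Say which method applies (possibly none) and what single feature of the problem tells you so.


Method: no special technique — constant-multiple powers of λ with no cancellation partners and no common ratio — use the standard power-sum formulas.


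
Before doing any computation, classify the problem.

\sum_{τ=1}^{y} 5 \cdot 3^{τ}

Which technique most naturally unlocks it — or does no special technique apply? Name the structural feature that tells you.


Technique: the geometric series formula — check a ratio of consecutive terms: it is 3, independent of the index, so the geometric formula closes the sum.


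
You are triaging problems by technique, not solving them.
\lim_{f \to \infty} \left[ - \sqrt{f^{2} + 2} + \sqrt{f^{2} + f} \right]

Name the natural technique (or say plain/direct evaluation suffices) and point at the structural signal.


Diagnosis: conjugate multiplication — the ∞ − ∞ radical form is the exact trigger for the conjugate maneuver.


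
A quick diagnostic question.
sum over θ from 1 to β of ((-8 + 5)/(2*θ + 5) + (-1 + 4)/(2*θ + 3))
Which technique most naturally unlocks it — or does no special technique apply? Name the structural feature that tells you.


Method: telescoping — the generic term is a one-step difference of (-1 + 4)/(2*θ + 3), so partial sums shortcut to endpoint evaluation.


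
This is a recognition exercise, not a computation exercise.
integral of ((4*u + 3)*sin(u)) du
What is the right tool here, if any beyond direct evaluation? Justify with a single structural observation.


Verdict: integration by parts — the integrand splits as 4*u + 3 times sin(u) — repeatedly differentiating the polynomial part kills it, which is the parts ladder.


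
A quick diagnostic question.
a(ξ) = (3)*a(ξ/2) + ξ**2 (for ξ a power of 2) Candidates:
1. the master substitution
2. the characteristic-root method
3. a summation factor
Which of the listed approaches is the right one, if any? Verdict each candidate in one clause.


Technique: the master substitution — the call at ξ/2 makes this multiplicative recursion; the master-style substitution converts it to additive.
- the master substitution: a fit — the right tool for this form.
- the characteristic-root method — the recursion divides its index rather than shifting it — outside the constant-shift family the root method covers.
- a summation factor: a divided-index call is outside the fixed-shift first-order family a summation factor normalizes.


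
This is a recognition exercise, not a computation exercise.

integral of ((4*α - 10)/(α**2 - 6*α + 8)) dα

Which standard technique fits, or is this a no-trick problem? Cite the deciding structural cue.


Verdict: partial fractions — break α**2 - 6*α + 8 into its roots and the integral splits into logarithm-sized bites.


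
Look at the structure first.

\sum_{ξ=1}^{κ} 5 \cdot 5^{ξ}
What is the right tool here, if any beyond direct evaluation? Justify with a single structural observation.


Best approach: the geometric series formula — each term is 5 times the previous one, so the geometric-series formula applies directly.


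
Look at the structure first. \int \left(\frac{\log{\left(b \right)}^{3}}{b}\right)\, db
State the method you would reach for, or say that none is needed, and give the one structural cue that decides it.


Technique: u-substitution — collected, the integrand has one factor that is, up to a constant, the derivative of an inner expression the rest depends on — substitute for that inner expression.


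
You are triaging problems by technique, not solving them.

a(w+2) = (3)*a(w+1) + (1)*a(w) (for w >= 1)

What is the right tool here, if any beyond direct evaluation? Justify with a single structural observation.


Verdict: the characteristic-root method — the recurrence is linear and homogeneous with constant coefficients, so the ansatz r^w turns it into a polynomial equation for r.


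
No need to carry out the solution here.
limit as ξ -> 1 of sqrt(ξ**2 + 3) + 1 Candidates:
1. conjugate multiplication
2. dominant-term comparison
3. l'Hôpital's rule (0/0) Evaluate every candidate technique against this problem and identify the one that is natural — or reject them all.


Verdict: no special technique — the expression is continuous at 1 — substitute and evaluate; no indeterminate form appears.
- conjugate multiplication — the conjugate move applies to radical differences, which this is not.
- dominant-term comparison: no ranking of term growth rates resolves the limit here.
- l'Hôpital's rule (0/0): substituting the point produces a determinate value, not a 0 over 0 clash.


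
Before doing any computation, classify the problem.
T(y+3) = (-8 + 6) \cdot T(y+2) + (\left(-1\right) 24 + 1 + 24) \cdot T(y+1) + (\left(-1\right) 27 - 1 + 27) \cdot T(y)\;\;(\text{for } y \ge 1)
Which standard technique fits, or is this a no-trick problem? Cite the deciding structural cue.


Verdict: the characteristic-root method — no index-dependence in the weights and nothing inhomogeneous: classic characteristic-equation setup.


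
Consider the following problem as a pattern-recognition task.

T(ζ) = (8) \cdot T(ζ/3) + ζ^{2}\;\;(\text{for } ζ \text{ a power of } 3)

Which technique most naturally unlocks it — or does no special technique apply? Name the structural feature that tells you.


Method: the master substitution — the argument shrinks by the factor 3, so measure the index on a logarithmic scale and the recursion becomes a shift.


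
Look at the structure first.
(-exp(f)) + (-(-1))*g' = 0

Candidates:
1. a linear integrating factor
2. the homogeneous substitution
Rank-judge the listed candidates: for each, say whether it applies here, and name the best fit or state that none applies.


Verdict: no special technique — the slope is a function of f alone, so integrate both sides directly.
- a linear integrating factor: the linear template holds only trivially here (the unknown is absent, so the coefficient is zero) — the method is not the natural label.
- the homogeneous substitution — the ratio substitution does not collapse this equation.


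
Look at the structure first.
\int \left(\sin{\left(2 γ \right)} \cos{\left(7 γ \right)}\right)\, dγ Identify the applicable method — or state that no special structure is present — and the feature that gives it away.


Verdict: a trigonometric identity — the product \sin{\left(2 γ \right)} \cos{\left(7 γ \right)} converts to a sum of single-frequency sinusoids via the product-to-sum identity.


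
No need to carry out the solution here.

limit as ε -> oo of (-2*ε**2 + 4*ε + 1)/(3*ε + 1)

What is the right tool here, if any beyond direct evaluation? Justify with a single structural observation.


Method: dominant-term comparison — as ε grows, only the highest-degree terms matter — compare leading terms and read the limit off. As a single quotient, the ∞/∞ shape would yield to repeated differentiation as well — the growth comparison gets there in one look.


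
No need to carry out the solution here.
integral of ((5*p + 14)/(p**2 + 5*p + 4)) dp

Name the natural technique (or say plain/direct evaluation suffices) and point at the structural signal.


Method: partial fractions — with p**2 + 5*p + 4 factorable and the degree on top strictly smaller, simple-fraction decomposition is immediate.


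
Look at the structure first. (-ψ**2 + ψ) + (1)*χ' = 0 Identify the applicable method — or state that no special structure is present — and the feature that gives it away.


Verdict: no special technique — with χ absent the equation is not coupled at all: direct integration in ψ.


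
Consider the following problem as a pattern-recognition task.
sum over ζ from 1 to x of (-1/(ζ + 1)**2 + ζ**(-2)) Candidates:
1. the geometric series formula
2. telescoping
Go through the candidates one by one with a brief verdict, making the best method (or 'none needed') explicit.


Best approach: telescoping — a difference of consecutive values of one function (ζ**(-2) at one index and the next) — telescoping by construction.
- the geometric series formula — the ratio of consecutive terms depends on the index.
- telescoping — a fit — the right tool for this form.


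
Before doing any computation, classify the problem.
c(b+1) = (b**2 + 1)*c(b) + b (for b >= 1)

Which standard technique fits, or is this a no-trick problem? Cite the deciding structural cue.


Technique: a summation factor — first-order linear but the coefficient b**2 + 1 moves with the index — divide by the cumulative product and telescope.


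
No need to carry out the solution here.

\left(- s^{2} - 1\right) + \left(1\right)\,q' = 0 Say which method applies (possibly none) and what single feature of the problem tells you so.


Diagnosis: no special technique — solved for the derivative, no q appears — this is antidifferentiation in s wearing ODE clothing.


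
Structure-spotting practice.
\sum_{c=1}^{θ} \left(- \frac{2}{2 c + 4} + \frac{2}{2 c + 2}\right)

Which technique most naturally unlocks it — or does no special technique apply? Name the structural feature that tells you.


Best approach: telescoping — a difference of consecutive values of one function (\frac{2}{2 c + 2} at one index and the next) — telescoping by construction.


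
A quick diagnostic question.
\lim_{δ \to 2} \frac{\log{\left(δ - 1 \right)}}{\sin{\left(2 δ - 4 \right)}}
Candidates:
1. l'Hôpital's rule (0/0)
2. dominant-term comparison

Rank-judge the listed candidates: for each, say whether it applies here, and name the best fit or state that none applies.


Method: l'Hôpital's rule (0/0) — substituting 2 gives 0 over 0; differentiate top and bottom once and re-evaluate. A local series expansion at the point resolves it as well; the rule is the packaged version of that step.
- l'Hôpital's rule (0/0): a fit — the right tool for this form.
- dominant-term comparison — leading-power comparison does not apply to this form.


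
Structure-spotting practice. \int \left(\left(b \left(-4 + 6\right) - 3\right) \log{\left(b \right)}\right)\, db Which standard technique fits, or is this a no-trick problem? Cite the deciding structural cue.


Best approach: integration by parts — logs resist antidifferentiation but differentiate beautifully; pair \log{\left(b \right)} with the polynomial (b \left(-4 + 6\right) - 3) via parts.


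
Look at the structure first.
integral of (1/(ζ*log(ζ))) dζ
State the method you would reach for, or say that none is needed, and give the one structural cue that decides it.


Best approach: u-substitution — the only nontrivial dependence routes through log(ζ), whose derivative supplies the leftover factor up to a constant multiple — u = log(ζ) flattens it.


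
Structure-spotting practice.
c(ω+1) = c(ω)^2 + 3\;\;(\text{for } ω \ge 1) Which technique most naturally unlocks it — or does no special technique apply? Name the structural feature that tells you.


Best approach: no special technique — nonlinear feedback in the recursion rules out every root- or factor-based technique.


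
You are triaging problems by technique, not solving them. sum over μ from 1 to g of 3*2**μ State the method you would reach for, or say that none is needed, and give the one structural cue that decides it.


Best approach: the geometric series formula — consecutive terms stand in a fixed index-free ratio — the geometric sum formula closes it.


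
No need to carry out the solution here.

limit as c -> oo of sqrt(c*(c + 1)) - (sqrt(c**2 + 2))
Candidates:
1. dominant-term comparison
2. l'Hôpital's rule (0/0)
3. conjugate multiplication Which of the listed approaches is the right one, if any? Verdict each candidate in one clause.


Technique: conjugate multiplication — the ∞ − ∞ radical form is the exact trigger for the conjugate maneuver.
- dominant-term comparison — no dominant-degree comparison decides it.
- l'Hôpital's rule (0/0) — substitution produces ∞ − ∞ rather than a vanishing quotient; the rule needs a 0/0 ratio to act on.
- conjugate multiplication — yes, a natural case for it.


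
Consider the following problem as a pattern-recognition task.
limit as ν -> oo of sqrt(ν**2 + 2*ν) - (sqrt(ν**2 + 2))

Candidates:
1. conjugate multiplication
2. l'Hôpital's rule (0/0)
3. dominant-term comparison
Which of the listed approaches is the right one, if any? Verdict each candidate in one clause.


Best approach: conjugate multiplication — infinity minus infinity with a radical in play — multiply by the conjugate so the divergences of sqrt(ν**2 + 2*ν) and sqrt(ν**2 + 2) annihilate.
- conjugate multiplication: a fit — the right tool for this form.
- l'Hôpital's rule (0/0): substitution produces ∞ − ∞ rather than a vanishing quotient; the rule needs a 0/0 ratio to act on.
- dominant-term comparison — leading-power comparison does not apply to this form.


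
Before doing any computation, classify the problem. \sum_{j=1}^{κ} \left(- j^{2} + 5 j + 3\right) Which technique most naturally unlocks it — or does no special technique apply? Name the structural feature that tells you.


Technique: no special technique — Faulhaber territory: sum each constant-multiple power of j with its closed-form formula, no trick required.


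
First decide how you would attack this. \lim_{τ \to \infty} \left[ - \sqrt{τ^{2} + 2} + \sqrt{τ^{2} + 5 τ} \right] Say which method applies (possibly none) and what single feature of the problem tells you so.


Method: conjugate multiplication — turning the difference into a conjugate-rationalized ratio makes the limit readable.


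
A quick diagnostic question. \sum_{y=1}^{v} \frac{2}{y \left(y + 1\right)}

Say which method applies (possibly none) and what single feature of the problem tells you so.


Technique: telescoping — \frac{2}{y \left(y + 1\right)} decomposes into shift-paired simple fractions; the series telescopes to finitely many boundary pieces.


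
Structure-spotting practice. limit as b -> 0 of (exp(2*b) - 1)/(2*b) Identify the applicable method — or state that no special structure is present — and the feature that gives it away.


Best approach: l'Hôpital's rule (0/0) — plug in 0: top and bottom both hit zero, so differentiate each and retry. One could equally expand both pieces locally and compare leading terms; the rule does that in one stroke.


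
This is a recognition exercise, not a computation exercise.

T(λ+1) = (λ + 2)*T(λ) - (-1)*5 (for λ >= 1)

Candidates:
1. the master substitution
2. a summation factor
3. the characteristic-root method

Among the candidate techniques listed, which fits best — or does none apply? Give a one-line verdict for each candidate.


Method: a summation factor — one step of memory with a weight λ + 2 that changes as the index grows — the summation-factor construction is built for this.
- the master substitution — the recursion steps by a constant offset, so exponential reindexing is pointless.
- a summation factor: applicable, and directly so.
- the characteristic-root method: an index-dependent weight blocks the pure exponential ansatz.


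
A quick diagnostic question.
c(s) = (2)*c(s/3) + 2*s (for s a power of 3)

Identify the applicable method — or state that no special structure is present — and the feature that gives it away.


Best approach: the master substitution — divide-the-index recursion (s/3 inside the call) straightens out once the index is rewritten as 3^m.


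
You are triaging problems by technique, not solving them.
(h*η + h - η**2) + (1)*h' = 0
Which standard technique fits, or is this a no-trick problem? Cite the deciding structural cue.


Best approach: a linear integrating factor — the unknown enters only to the first power against a nonzero forcing term — the integrating-factor template applies directly.
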